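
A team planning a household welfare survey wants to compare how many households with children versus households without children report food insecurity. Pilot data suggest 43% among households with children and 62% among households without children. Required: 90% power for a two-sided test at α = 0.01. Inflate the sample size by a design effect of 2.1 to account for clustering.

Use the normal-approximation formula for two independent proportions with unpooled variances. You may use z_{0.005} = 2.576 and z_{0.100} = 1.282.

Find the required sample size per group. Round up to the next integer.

n = 417 per group

n = (z_{α/2} + z_β)² · [p₁(1−p₁) + p₂(1−p₂)] / (p₁ − p₂)²
  = (2.576 + 1.282)² · (0.43·0.57 + 0.62·0.38) / (-0.19)²
  = (3.858)² · (0.2451 + 0.2356) / 0.0361
  = 14.8842 · 0.4807 / 0.0361
  = 198.19
Design effect: 2.1 × 198.19 = 416.21.
Round up → n = 417 per group.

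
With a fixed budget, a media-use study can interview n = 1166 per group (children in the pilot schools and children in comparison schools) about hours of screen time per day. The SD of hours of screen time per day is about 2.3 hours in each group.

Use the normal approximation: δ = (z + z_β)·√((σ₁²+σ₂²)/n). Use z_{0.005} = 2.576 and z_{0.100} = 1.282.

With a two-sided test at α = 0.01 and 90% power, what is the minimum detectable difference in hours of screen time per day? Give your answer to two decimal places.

Minimum detectable difference ≈ 0.37 hours

δ = (z_{α/2} + z_β) · √((σ₁²+σ₂²)/n)
  = (2.576 + 1.282) · √(10.58/1166)
  = 3.858 · √0.00907
  = 3.858 · 0.0953
  = 0.3675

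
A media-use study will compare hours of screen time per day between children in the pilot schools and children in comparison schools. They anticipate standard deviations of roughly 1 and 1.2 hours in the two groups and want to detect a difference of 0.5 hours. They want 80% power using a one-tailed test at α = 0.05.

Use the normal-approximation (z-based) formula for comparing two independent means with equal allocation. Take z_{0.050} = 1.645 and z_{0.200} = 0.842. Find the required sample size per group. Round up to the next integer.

n = (z_α + z_β)² · (σ₁² + σ₂²) / δ²
  = (1.645 + 0.842)² · (1² + 1.2² = 2.44) / 0.5²
  = 6.1852 · 2.44 / 0.25
  = 60.37
Round up → n = 61 per group.

n = 61 per group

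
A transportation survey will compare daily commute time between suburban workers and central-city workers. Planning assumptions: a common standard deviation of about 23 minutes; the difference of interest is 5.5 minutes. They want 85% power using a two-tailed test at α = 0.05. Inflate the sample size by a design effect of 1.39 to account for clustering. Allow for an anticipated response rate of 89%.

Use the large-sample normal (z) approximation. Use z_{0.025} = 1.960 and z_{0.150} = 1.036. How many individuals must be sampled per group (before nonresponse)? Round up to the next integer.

n = 491 per group

n = (z_{α/2} + z_β)² · (σ₁² + σ₂²) / δ²
  = (1.960 + 1.036)² · (2·23² = 1058) / 5.5²
  = 8.9760 · 1058 / 30.25
  = 313.94
Design effect: 1.39 × 313.94 = 436.37.
Adjust for 89% response: 436.37 / 0.89 = 490.31.
Round up → n = 491 per group.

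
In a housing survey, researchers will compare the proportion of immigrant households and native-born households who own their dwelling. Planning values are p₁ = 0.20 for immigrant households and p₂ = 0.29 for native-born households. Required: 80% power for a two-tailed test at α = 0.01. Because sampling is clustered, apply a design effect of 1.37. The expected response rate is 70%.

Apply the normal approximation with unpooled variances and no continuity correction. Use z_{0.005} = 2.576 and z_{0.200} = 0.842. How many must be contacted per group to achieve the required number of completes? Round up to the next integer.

n = (z_{α/2} + z_β)² · [p₁(1−p₁) + p₂(1−p₂)] / (p₁ − p₂)²
  = (2.576 + 0.842)² · (0.20·0.80 + 0.29·0.71) / (-0.09)²
  = (3.418)² · (0.1600 + 0.2059) / 0.0081
  = 11.6827 · 0.3659 / 0.0081
  = 527.74
Design effect: 1.37 × 527.74 = 723.01.
Adjust for 70% response: 723.01 / 0.70 = 1032.87.
Round up → n = 1033 per group.

n = 1033 per group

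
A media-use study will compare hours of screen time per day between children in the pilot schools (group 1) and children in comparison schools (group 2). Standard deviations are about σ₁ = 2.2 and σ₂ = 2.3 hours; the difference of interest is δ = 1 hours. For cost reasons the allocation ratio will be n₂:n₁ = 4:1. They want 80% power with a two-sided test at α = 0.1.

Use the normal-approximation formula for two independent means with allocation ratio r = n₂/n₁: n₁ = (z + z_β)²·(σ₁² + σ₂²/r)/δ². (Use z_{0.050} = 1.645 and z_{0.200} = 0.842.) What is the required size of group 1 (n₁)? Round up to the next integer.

n₁ = 39

n₁ = (z_{α/2} + z_β)² · (σ₁² + σ₂²/r) / δ²
   = (1.645 + 0.842)² · (2.2² + 2.3²/4) / 1²
   = 6.1852 · (4.84 + 1.3225) / 1
   = 6.1852 · 6.1625 / 1
   = 38.12
Round up → n₁ = 39; n₂ = r·n₁ = 4 × 39 = 156.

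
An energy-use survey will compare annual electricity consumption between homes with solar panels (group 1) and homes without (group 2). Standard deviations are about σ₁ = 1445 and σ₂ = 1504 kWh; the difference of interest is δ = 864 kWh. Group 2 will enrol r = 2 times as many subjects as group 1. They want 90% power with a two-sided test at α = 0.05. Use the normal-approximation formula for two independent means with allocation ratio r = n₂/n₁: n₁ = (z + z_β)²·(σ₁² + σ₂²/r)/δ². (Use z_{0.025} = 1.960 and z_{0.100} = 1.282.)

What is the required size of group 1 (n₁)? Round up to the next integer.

n₁ = 46

n₁ = (z_{α/2} + z_β)² · (σ₁² + σ₂²/r) / δ²
   = (1.960 + 1.282)² · (1445² + 1504²/2) / 864²
   = 10.5106 · (2088025 + 1131008) / 746496
   = 10.5106 · 3219033 / 746496
   = 45.32
Round up → n₁ = 46; n₂ = r·n₁ = 2 × 46 = 92.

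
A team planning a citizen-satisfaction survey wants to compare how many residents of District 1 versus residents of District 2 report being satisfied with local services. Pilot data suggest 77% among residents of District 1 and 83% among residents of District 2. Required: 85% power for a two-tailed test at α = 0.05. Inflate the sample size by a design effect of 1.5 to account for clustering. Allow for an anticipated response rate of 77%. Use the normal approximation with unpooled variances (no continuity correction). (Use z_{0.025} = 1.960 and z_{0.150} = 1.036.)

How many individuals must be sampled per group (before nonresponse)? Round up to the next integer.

n = 1546 per group

n = (z_{α/2} + z_β)² · [p₁(1−p₁) + p₂(1−p₂)] / (p₁ − p₂)²
  = (1.960 + 1.036)² · (0.77·0.23 + 0.83·0.17) / (-0.06)²
  = (2.996)² · (0.1771 + 0.1411) / 0.0036
  = 8.9760 · 0.3182 / 0.0036
  = 793.38
Design effect: 1.5 × 793.38 = 1190.07.
Adjust for 77% response: 1190.07 / 0.77 = 1545.55.
Round up → n = 1546 per group.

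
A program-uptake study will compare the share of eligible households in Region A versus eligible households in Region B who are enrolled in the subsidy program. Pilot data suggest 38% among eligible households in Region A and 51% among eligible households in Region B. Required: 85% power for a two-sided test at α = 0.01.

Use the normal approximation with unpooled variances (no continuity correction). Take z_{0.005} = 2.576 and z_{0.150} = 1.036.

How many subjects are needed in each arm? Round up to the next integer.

n = 375 per group

n = (z_{α/2} + z_β)² · [p₁(1−p₁) + p₂(1−p₂)] / (p₁ − p₂)²
  = (2.576 + 1.036)² · (0.38·0.62 + 0.51·0.49) / (-0.13)²
  = (3.612)² · (0.2356 + 0.2499) / 0.0169
  = 13.0465 · 0.4855 / 0.0169
  = 374.80
Round up → n = 375 per group.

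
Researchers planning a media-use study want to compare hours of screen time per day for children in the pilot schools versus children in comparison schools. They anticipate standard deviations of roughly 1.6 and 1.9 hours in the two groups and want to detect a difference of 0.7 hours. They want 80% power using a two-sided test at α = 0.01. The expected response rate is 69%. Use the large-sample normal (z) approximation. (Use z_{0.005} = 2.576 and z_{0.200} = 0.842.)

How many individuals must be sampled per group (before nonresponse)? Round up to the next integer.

n = 214 per group

n = (z_{α/2} + z_β)² · (σ₁² + σ₂²) / δ²
  = (2.576 + 0.842)² · (1.6² + 1.9² = 6.17) / 0.7²
  = 11.6827 · 6.17 / 0.49
  = 147.11
Adjust for 69% response: 147.11 / 0.69 = 213.20.
Round up → n = 214 per group.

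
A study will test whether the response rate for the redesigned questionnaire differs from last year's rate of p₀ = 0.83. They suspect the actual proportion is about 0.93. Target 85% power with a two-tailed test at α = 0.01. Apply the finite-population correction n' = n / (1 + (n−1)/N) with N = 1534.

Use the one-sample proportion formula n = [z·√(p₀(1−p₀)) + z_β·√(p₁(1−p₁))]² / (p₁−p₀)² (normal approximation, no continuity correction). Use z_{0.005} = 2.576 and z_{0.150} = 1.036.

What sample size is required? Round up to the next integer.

n = 139

n = [z_{α/2}·√(p₀q₀) + z_β·√(p₁q₁)]² / (p₁ − p₀)²
  = [2.576·√(0.83·0.17) + 1.036·√(0.93·0.07)]² / (0.10)²
  = [2.576·0.3756 + 1.036·0.2551]² / 0.0100
  = [1.2320]² / 0.0100
  = 151.77
Finite-population correction (N = 1534): 151.77 / (1 + (151.77 − 1)/1534) = 138.19.
Round up → n = 139.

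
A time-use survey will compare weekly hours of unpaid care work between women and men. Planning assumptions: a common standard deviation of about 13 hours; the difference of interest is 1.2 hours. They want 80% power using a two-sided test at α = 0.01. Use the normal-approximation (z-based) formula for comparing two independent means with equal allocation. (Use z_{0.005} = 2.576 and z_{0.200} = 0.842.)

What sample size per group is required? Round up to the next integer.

n = (z_{α/2} + z_β)² · (σ₁² + σ₂²) / δ²
  = (2.576 + 0.842)² · (2·13² = 338) / 1.2²
  = 11.6827 · 338 / 1.44
  = 2742.19
Round up → n = 2743 per group.

n = 2743 per group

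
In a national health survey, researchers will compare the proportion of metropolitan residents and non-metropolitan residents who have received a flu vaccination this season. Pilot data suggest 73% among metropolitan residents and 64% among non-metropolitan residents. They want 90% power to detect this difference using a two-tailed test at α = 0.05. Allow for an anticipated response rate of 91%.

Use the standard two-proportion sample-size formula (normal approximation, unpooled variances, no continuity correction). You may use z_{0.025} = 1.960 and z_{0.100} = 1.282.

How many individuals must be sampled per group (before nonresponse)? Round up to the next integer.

n = 610 per group

n = (z_{α/2} + z_β)² · [p₁(1−p₁) + p₂(1−p₂)] / (p₁ − p₂)²
  = (1.960 + 1.282)² · (0.73·0.27 + 0.64·0.36) / (0.09)²
  = (3.242)² · (0.1971 + 0.2304) / 0.0081
  = 10.5106 · 0.4275 / 0.0081
  = 554.72
Adjust for 91% response: 554.72 / 0.91 = 609.59.
Round up → n = 610 per group.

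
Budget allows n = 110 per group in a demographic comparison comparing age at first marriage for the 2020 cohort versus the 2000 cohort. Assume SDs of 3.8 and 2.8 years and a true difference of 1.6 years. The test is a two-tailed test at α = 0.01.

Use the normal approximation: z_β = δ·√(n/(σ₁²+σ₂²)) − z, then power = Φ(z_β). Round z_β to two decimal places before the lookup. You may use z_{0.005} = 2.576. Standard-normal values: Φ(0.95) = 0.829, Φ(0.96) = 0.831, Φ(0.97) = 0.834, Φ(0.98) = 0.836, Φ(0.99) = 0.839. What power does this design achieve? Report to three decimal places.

Power ≈ 0.836

z_β = δ·√(n/(σ₁²+σ₂²)) − z_{α/2}
    = 1.6 · √(110/22.28) − 2.576
    = 1.6 · 2.22197 − 2.576
    = 3.5552 − 2.576 = 0.9792 → 0.98
Power = Φ(0.98) = 0.836.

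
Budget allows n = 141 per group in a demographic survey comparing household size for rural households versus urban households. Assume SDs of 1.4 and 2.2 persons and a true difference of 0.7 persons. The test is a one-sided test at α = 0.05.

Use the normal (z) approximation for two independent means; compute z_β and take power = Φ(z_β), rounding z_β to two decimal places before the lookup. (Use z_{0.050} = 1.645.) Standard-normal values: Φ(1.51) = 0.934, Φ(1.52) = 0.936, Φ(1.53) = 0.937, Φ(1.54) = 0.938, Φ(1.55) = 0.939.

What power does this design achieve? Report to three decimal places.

z_β = δ·√(n/(σ₁²+σ₂²)) − z_α
    = 0.7 · √(141/6.8) − 1.645
    = 0.7 · 4.55360 − 1.645
    = 3.1875 − 1.645 = 1.5425 → 1.54
Power = Φ(1.54) = 0.938.

Power ≈ 0.938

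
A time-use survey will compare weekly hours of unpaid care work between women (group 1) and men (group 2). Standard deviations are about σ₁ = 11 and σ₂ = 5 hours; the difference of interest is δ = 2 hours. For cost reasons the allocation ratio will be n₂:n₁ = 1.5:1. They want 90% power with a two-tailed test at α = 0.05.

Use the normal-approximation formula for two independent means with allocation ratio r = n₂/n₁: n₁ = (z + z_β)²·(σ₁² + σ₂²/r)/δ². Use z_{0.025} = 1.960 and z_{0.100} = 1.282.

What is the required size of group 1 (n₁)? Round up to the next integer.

n₁ = 362

n₁ = (z_{α/2} + z_β)² · (σ₁² + σ₂²/r) / δ²
   = (1.960 + 1.282)² · (11² + 5²/1.5) / 2²
   = 10.5106 · (121 + 16.6667) / 4
   = 10.5106 · 137.6667 / 4
   = 361.74
Round up → n₁ = 362; n₂ = r·n₁ = 1.5 × 362 = 543.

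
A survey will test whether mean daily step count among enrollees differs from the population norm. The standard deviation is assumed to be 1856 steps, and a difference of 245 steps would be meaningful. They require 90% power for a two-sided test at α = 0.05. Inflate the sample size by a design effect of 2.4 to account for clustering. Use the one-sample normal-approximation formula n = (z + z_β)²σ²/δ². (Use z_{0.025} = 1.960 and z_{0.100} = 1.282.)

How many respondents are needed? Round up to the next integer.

n = (z_{α/2} + z_β)² · σ² / δ²
  = (1.960 + 1.282)² · 1856² / 245²
  = 10.5106 · 3444736 / 60025
  = 603.18
Design effect: 2.4 × 603.18 = 1447.64.
Round up → n = 1448.

n = 1448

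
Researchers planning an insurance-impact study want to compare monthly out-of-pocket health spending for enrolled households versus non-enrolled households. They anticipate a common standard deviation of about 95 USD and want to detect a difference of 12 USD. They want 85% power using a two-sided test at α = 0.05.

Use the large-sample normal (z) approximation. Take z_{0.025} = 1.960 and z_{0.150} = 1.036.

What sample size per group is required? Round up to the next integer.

n = 1126 per group

n = (z_{α/2} + z_β)² · (σ₁² + σ₂²) / δ²
  = (1.960 + 1.036)² · (2·95² = 18050) / 12²
  = 8.9760 · 18050 / 144
  = 1125.12
Round up → n = 1126 per group.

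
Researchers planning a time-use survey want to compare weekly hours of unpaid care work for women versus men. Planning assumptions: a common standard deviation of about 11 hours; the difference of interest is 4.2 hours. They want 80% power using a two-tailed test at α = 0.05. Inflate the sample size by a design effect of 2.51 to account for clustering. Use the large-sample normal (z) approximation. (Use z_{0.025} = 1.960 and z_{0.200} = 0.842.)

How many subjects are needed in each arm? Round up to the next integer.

n = (z_{α/2} + z_β)² · (σ₁² + σ₂²) / δ²
  = (1.960 + 0.842)² · (2·11² = 242) / 4.2²
  = 7.8512 · 242 / 17.64
  = 107.71
Design effect: 2.51 × 107.71 = 270.35.
Round up → n = 271 per group.

n = 271 per group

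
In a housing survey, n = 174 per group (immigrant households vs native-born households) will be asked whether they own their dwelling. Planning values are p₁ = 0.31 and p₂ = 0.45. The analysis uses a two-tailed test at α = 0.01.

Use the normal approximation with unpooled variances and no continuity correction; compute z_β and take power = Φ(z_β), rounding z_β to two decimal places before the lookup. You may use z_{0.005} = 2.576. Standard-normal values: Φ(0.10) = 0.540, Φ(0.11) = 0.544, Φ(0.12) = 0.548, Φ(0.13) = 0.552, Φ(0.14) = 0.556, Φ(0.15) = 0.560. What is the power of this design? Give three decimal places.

z_β = |p₁−p₂|·√(n/[p₁q₁+p₂q₂]) − z_{α/2}
    = 0.14 · √(174/0.4614) − 2.576
    = 0.14 · 19.4194 − 2.576
    = 2.7187 − 2.576 = 0.1427 → 0.14
Power = Φ(0.14) = 0.556.

Power ≈ 0.556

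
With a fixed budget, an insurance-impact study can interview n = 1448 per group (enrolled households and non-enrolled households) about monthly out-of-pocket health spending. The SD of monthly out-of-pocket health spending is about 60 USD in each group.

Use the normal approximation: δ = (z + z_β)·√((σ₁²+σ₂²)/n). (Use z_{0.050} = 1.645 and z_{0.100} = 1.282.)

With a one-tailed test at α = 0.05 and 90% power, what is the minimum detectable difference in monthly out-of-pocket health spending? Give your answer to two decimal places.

Minimum detectable difference ≈ 6.53 USD

δ = (z_α + z_β) · √((σ₁²+σ₂²)/n)
  = (1.645 + 1.282) · √(7200/1448)
  = 2.927 · √4.9724
  = 2.927 · 2.2299
  = 6.5269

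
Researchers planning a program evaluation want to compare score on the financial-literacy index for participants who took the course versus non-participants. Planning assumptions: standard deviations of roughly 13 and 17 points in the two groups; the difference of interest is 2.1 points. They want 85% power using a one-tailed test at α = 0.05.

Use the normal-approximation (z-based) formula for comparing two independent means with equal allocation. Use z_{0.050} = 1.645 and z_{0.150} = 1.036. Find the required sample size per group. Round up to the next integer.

n = 747 per group

n = (z_α + z_β)² · (σ₁² + σ₂²) / δ²
  = (1.645 + 1.036)² · (13² + 17² = 458) / 2.1²
  = 7.1878 · 458 / 4.41
  = 746.48
Round up → n = 747 per group.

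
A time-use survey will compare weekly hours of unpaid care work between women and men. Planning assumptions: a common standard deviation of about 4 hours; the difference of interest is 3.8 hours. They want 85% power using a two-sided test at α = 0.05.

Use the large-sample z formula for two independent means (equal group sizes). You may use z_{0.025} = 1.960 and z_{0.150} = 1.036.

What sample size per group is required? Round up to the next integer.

n = 20 per group

n = (z_{α/2} + z_β)² · (σ₁² + σ₂²) / δ²
  = (1.960 + 1.036)² · (2·4² = 32) / 3.8²
  = 8.9760 · 32 / 14.44
  = 19.89
Round up → n = 20 per group.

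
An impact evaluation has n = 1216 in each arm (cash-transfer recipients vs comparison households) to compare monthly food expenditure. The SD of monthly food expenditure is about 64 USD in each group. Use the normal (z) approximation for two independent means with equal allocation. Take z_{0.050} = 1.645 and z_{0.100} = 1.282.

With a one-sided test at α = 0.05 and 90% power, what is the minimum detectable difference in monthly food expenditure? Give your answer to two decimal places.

δ = (z_α + z_β) · √((σ₁²+σ₂²)/n)
  = (1.645 + 1.282) · √(8192/1216)
  = 2.927 · √6.7368
  = 2.927 · 2.5955
  = 7.5972

Minimum detectable difference ≈ 7.60 USD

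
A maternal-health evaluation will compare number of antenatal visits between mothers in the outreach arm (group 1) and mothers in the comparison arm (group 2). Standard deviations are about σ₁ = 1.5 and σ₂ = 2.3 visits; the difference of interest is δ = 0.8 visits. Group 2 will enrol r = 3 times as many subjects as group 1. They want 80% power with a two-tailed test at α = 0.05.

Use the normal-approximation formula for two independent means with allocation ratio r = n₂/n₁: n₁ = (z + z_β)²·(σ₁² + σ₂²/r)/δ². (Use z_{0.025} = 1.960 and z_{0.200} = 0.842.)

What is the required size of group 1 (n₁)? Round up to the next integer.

n₁ = 50

n₁ = (z_{α/2} + z_β)² · (σ₁² + σ₂²/r) / δ²
   = (1.960 + 0.842)² · (1.5² + 2.3²/3) / 0.8²
   = 7.8512 · (2.25 + 1.7633) / 0.64
   = 7.8512 · 4.0133 / 0.64
   = 49.23
Round up → n₁ = 50; n₂ = r·n₁ = 3 × 50 = 150.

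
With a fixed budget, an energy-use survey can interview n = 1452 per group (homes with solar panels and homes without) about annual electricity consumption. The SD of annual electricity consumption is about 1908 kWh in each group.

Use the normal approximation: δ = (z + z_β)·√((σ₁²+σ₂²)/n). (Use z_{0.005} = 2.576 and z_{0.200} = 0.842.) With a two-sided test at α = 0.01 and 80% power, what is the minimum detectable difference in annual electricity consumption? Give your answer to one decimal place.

Minimum detectable difference ≈ 242.0 kWh

δ = (z_{α/2} + z_β) · √((σ₁²+σ₂²)/n)
  = (2.576 + 0.842) · √(7280928/1452)
  = 3.418 · √5014.4
  = 3.418 · 70.8125
  = 242.0372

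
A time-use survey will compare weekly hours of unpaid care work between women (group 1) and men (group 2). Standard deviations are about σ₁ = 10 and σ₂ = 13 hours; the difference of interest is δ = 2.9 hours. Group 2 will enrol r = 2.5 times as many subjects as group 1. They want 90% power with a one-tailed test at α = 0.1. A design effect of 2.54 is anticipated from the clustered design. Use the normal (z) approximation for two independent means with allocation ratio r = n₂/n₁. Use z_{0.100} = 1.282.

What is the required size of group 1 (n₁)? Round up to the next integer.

n₁ = 333

n₁ = (z_α + z_β)² · (σ₁² + σ₂²/r) / δ²
   = (1.282 + 1.282)² · (10² + 13²/2.5) / 2.9²
   = 6.5741 · (100 + 67.6) / 8.41
   = 6.5741 · 167.6 / 8.41
   = 131.01
Design effect: 2.54 × 131.01 = 332.77.
Round up → n₁ = 333; n₂ = r·n₁ = 2.5 × 333 = 833.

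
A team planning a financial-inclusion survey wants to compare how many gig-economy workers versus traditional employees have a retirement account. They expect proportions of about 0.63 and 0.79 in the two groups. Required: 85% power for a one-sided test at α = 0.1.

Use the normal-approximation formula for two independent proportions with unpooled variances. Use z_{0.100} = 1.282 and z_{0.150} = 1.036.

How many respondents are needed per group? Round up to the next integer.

n = (z_α + z_β)² · [p₁(1−p₁) + p₂(1−p₂)] / (p₁ − p₂)²
  = (1.282 + 1.036)² · (0.63·0.37 + 0.79·0.21) / (-0.16)²
  = (2.318)² · (0.2331 + 0.1659) / 0.0256
  = 5.3731 · 0.3990 / 0.0256
  = 83.75
Round up → n = 84 per group.

n = 84 per group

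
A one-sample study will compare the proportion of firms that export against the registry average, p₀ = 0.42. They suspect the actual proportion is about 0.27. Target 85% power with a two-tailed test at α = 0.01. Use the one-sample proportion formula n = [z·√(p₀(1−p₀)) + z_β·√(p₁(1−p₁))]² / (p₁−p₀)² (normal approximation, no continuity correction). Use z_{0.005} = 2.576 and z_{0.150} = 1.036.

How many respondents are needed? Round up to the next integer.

n = 134

n = [z_{α/2}·√(p₀q₀) + z_β·√(p₁q₁)]² / (p₁ − p₀)²
  = [2.576·√(0.42·0.58) + 1.036·√(0.27·0.73)]² / (-0.15)²
  = [2.576·0.4936 + 1.036·0.4440]² / 0.0225
  = [1.7313]² / 0.0225
  = 133.23
Round up → n = 134.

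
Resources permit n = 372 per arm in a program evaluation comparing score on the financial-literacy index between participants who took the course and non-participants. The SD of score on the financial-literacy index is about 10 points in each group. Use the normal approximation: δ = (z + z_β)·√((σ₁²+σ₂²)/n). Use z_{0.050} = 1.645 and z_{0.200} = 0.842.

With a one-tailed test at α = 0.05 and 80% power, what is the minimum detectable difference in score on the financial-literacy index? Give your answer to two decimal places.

Minimum detectable difference ≈ 1.82 points

δ = (z_α + z_β) · √((σ₁²+σ₂²)/n)
  = (1.645 + 0.842) · √(200/372)
  = 2.487 · √0.53763
  = 2.487 · 0.7332
  = 1.8236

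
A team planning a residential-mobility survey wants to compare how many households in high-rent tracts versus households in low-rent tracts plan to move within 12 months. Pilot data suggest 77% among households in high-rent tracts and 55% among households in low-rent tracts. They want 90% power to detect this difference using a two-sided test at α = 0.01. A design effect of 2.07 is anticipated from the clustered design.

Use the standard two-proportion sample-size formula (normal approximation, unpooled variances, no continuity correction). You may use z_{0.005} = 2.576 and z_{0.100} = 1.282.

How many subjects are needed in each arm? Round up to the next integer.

n = (z_{α/2} + z_β)² · [p₁(1−p₁) + p₂(1−p₂)] / (p₁ − p₂)²
  = (2.576 + 1.282)² · (0.77·0.23 + 0.55·0.45) / (0.22)²
  = (3.858)² · (0.1771 + 0.2475) / 0.0484
  = 14.8842 · 0.4246 / 0.0484
  = 130.57
Design effect: 2.07 × 130.57 = 270.29.
Round up → n = 271 per group.

n = 271 per group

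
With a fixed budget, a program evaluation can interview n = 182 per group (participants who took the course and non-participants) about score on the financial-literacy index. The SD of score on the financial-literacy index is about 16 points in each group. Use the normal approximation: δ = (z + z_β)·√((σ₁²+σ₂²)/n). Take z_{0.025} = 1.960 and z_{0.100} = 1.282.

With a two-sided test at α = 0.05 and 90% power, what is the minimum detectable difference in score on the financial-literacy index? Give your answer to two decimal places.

Minimum detectable difference ≈ 5.44 points

δ = (z_{α/2} + z_β) · √((σ₁²+σ₂²)/n)
  = (1.960 + 1.282) · √(512/182)
  = 3.242 · √2.8132
  = 3.242 · 1.6773
  = 5.4377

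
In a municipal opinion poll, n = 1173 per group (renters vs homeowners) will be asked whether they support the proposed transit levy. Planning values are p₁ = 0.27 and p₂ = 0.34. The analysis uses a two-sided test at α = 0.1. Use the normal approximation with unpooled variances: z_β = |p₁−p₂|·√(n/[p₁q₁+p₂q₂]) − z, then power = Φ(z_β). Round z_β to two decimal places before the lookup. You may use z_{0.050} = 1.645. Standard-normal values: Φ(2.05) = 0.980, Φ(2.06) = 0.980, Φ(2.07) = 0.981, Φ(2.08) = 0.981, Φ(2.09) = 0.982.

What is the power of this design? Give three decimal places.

z_β = |p₁−p₂|·√(n/[p₁q₁+p₂q₂]) − z_{α/2}
    = 0.07 · √(1173/0.4215) − 1.645
    = 0.07 · 52.7534 − 1.645
    = 3.6927 − 1.645 = 2.0477 → 2.05
Power = Φ(2.05) = 0.980.

Power ≈ 0.980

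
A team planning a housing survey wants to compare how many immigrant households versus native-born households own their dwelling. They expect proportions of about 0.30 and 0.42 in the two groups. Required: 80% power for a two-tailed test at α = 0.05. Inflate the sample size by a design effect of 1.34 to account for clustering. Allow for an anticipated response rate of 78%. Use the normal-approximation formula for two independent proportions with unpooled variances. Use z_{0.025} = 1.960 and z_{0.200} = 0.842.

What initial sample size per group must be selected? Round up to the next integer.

n = (z_{α/2} + z_β)² · [p₁(1−p₁) + p₂(1−p₂)] / (p₁ − p₂)²
  = (1.960 + 0.842)² · (0.30·0.70 + 0.42·0.58) / (-0.12)²
  = (2.802)² · (0.2100 + 0.2436) / 0.0144
  = 7.8512 · 0.4536 / 0.0144
  = 247.31
Design effect: 1.34 × 247.31 = 331.40.
Adjust for 78% response: 331.40 / 0.78 = 424.87.
Round up → n = 425 per group.

n = 425 per group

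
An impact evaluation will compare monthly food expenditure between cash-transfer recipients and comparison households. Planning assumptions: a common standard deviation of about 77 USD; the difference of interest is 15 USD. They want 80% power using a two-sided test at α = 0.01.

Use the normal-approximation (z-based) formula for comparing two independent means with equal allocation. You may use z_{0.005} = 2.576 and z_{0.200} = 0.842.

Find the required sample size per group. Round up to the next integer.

n = 616 per group

n = (z_{α/2} + z_β)² · (σ₁² + σ₂²) / δ²
  = (2.576 + 0.842)² · (2·77² = 11858) / 15²
  = 11.6827 · 11858 / 225
  = 615.71
Round up → n = 616 per group.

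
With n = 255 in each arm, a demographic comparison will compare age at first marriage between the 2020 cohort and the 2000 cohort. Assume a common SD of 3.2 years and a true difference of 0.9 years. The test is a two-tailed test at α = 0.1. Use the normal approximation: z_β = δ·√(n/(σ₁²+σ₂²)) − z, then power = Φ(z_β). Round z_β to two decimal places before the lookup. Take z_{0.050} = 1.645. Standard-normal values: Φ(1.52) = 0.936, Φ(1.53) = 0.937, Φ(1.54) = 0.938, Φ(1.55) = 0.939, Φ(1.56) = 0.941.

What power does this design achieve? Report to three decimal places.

Power ≈ 0.937

z_β = δ·√(n/(σ₁²+σ₂²)) − z_{α/2}
    = 0.9 · √(255/20.48) − 1.645
    = 0.9 · 3.52862 − 1.645
    = 3.1758 − 1.645 = 1.5308 → 1.53
Power = Φ(1.53) = 0.937.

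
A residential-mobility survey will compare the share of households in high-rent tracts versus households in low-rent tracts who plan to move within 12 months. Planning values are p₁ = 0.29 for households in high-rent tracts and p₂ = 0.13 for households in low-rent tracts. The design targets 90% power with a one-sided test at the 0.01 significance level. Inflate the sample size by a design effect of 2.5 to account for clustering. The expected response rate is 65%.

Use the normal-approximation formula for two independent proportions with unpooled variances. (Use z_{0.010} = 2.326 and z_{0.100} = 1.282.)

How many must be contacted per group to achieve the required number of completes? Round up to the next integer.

n = (z_α + z_β)² · [p₁(1−p₁) + p₂(1−p₂)] / (p₁ − p₂)²
  = (2.326 + 1.282)² · (0.29·0.71 + 0.13·0.87) / (0.16)²
  = (3.608)² · (0.2059 + 0.1131) / 0.0256
  = 13.0177 · 0.3190 / 0.0256
  = 162.21
Design effect: 2.5 × 162.21 = 405.53.
Adjust for 65% response: 405.53 / 0.65 = 623.89.
Round up → n = 624 per group.

n = 624 per group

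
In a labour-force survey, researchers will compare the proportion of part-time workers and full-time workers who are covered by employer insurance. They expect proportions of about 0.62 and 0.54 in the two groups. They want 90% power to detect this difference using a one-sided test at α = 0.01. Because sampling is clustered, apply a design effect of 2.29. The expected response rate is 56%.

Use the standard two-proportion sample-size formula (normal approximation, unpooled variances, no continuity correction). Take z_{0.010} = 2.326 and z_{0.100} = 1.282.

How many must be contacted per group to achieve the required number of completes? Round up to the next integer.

n = 4026 per group

n = (z_α + z_β)² · [p₁(1−p₁) + p₂(1−p₂)] / (p₁ − p₂)²
  = (2.326 + 1.282)² · (0.62·0.38 + 0.54·0.46) / (0.08)²
  = (3.608)² · (0.2356 + 0.2484) / 0.0064
  = 13.0177 · 0.4840 / 0.0064
  = 984.46
Design effect: 2.29 × 984.46 = 2254.42.
Adjust for 56% response: 2254.42 / 0.56 = 4025.74.
Round up → n = 4026 per group.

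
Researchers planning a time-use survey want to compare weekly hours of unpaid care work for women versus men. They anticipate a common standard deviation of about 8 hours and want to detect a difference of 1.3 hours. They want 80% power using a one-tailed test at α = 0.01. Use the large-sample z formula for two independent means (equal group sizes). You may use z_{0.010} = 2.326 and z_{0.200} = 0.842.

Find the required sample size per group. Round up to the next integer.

n = (z_α + z_β)² · (σ₁² + σ₂²) / δ²
  = (2.326 + 0.842)² · (2·8² = 128) / 1.3²
  = 10.0362 · 128 / 1.69
  = 760.14
Round up → n = 761 per group.

n = 761 per group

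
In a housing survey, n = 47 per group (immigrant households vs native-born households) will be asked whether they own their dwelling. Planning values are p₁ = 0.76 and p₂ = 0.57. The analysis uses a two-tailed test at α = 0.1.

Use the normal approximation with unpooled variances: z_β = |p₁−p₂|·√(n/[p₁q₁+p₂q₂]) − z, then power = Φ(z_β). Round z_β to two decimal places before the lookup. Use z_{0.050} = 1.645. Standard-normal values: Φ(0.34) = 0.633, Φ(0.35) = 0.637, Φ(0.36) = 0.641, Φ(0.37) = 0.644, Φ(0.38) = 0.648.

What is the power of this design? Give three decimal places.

Power ≈ 0.637

z_β = |p₁−p₂|·√(n/[p₁q₁+p₂q₂]) − z_{α/2}
    = 0.19 · √(47/0.4275) − 1.645
    = 0.19 · 10.4853 − 1.645
    = 1.9922 − 1.645 = 0.3472 → 0.35
Power = Φ(0.35) = 0.637.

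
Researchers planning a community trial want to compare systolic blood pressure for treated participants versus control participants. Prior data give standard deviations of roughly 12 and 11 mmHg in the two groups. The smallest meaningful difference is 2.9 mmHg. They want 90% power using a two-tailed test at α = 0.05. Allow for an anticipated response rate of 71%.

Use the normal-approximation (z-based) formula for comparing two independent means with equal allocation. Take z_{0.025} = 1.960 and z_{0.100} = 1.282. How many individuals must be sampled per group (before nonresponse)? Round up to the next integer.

n = (z_{α/2} + z_β)² · (σ₁² + σ₂²) / δ²
  = (1.960 + 1.282)² · (12² + 11² = 265) / 2.9²
  = 10.5106 · 265 / 8.41
  = 331.19
Adjust for 71% response: 331.19 / 0.71 = 466.46.
Round up → n = 467 per group.

n = 467 per group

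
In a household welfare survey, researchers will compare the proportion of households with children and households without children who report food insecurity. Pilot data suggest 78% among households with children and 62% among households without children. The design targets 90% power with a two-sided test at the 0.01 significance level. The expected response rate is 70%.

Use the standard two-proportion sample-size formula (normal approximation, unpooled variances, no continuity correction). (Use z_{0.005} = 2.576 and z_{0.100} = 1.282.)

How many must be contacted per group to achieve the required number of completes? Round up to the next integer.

n = 339 per group

n = (z_{α/2} + z_β)² · [p₁(1−p₁) + p₂(1−p₂)] / (p₁ − p₂)²
  = (2.576 + 1.282)² · (0.78·0.22 + 0.62·0.38) / (0.16)²
  = (3.858)² · (0.1716 + 0.2356) / 0.0256
  = 14.8842 · 0.4072 / 0.0256
  = 236.75
Adjust for 70% response: 236.75 / 0.70 = 338.22.
Round up → n = 339 per group.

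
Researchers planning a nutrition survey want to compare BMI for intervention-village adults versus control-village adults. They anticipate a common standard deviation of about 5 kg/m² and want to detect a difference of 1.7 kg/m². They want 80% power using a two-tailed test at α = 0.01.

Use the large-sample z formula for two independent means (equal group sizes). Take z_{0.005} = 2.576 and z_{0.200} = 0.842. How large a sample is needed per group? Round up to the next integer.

n = (z_{α/2} + z_β)² · (σ₁² + σ₂²) / δ²
  = (2.576 + 0.842)² · (2·5² = 50) / 1.7²
  = 11.6827 · 50 / 2.89
  = 202.12
Round up → n = 203 per group.

n = 203 per group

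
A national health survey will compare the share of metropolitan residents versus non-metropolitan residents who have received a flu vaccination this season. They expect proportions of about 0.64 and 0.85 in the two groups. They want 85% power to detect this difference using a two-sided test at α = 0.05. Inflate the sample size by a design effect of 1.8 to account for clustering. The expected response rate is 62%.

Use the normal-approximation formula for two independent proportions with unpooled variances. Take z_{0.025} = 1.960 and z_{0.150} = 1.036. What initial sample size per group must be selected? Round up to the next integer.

n = (z_{α/2} + z_β)² · [p₁(1−p₁) + p₂(1−p₂)] / (p₁ − p₂)²
  = (1.960 + 1.036)² · (0.64·0.36 + 0.85·0.15) / (-0.21)²
  = (2.996)² · (0.2304 + 0.1275) / 0.0441
  = 8.9760 · 0.3579 / 0.0441
  = 72.85
Design effect: 1.8 × 72.85 = 131.12.
Adjust for 62% response: 131.12 / 0.62 = 211.49.
Round up → n = 212 per group.

n = 212 per group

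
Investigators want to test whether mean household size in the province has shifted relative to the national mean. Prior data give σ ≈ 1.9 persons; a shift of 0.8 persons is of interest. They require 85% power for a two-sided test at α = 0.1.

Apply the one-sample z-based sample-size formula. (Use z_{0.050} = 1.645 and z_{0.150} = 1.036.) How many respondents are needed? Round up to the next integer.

n = 41

n = (z_{α/2} + z_β)² · σ² / δ²
  = (1.645 + 1.036)² · 1.9² / 0.8²
  = 7.1878 · 3.61 / 0.64
  = 40.54
Round up → n = 41.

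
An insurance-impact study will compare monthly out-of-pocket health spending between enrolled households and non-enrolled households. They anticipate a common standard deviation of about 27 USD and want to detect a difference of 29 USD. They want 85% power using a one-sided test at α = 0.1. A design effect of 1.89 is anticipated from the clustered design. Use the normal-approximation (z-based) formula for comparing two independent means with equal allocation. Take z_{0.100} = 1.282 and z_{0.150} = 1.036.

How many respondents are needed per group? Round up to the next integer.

n = 18 per group

n = (z_α + z_β)² · (σ₁² + σ₂²) / δ²
  = (1.282 + 1.036)² · (2·27² = 1458) / 29²
  = 5.3731 · 1458 / 841
  = 9.32
Design effect: 1.89 × 9.32 = 17.61.
Round up → n = 18 per group.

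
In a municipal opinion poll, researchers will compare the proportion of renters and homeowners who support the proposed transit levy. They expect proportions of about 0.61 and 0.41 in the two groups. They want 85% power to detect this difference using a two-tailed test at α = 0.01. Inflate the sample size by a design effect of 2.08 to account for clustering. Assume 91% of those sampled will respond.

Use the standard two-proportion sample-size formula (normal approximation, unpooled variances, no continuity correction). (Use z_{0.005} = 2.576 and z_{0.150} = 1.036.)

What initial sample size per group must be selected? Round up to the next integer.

n = 358 per group

n = (z_{α/2} + z_β)² · [p₁(1−p₁) + p₂(1−p₂)] / (p₁ − p₂)²
  = (2.576 + 1.036)² · (0.61·0.39 + 0.41·0.59) / (0.20)²
  = (3.612)² · (0.2379 + 0.2419) / 0.0400
  = 13.0465 · 0.4798 / 0.0400
  = 156.49
Design effect: 2.08 × 156.49 = 325.51.
Adjust for 91% response: 325.51 / 0.91 = 357.70.
Round up → n = 358 per group.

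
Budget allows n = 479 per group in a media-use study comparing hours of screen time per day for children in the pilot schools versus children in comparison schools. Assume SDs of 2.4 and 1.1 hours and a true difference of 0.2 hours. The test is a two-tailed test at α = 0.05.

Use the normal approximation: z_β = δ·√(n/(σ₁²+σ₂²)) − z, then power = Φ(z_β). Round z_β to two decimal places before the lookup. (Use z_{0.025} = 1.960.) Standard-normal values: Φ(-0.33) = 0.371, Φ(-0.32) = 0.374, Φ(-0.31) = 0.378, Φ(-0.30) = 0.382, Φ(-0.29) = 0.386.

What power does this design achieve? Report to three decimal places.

Power ≈ 0.382

z_β = δ·√(n/(σ₁²+σ₂²)) − z_{α/2}
    = 0.2 · √(479/6.97) − 1.960
    = 0.2 · 8.28994 − 1.960
    = 1.6580 − 1.960 = -0.3020 → -0.30
Power = Φ(-0.30) = 0.382.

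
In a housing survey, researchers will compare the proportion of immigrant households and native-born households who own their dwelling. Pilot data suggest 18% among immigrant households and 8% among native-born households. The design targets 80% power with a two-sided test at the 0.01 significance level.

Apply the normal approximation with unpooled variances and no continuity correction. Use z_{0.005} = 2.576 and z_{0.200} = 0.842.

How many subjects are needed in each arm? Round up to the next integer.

n = 259 per group

n = (z_{α/2} + z_β)² · [p₁(1−p₁) + p₂(1−p₂)] / (p₁ − p₂)²
  = (2.576 + 0.842)² · (0.18·0.82 + 0.08·0.92) / (0.10)²
  = (3.418)² · (0.1476 + 0.0736) / 0.0100
  = 11.6827 · 0.2212 / 0.0100
  = 258.42
Round up → n = 259 per group.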